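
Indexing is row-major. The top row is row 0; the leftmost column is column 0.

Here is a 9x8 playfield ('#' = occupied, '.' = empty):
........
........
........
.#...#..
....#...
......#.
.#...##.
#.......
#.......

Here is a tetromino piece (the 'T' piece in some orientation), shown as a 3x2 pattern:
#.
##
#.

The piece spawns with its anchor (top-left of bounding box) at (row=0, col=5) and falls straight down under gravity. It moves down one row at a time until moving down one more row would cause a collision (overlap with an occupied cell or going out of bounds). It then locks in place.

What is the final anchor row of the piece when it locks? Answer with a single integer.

Answer: 0

Derivation:
Spawn at (row=0, col=5). Try each row:
  row 0: fits
  row 1: blocked -> lock at row 0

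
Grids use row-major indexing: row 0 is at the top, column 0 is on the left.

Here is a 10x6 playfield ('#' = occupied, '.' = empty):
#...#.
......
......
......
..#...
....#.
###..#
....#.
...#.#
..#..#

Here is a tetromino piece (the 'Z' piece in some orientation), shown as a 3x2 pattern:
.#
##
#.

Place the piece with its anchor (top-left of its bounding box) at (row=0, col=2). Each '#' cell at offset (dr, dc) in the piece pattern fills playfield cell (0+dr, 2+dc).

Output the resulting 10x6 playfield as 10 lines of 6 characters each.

Fill (0+0,2+1) = (0,3)
Fill (0+1,2+0) = (1,2)
Fill (0+1,2+1) = (1,3)
Fill (0+2,2+0) = (2,2)

Answer: #..##.
..##..
..#...
......
..#...
....#.
###..#
....#.
...#.#
..#..#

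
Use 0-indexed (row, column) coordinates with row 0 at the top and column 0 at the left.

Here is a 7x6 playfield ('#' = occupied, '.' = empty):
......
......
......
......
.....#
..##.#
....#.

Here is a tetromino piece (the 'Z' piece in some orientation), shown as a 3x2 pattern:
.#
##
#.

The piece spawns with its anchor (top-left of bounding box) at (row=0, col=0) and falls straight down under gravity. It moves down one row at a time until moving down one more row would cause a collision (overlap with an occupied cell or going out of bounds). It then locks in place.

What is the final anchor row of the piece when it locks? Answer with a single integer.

Answer: 4

Derivation:
Spawn at (row=0, col=0). Try each row:
  row 0: fits
  row 1: fits
  row 2: fits
  row 3: fits
  row 4: fits
  row 5: blocked -> lock at row 4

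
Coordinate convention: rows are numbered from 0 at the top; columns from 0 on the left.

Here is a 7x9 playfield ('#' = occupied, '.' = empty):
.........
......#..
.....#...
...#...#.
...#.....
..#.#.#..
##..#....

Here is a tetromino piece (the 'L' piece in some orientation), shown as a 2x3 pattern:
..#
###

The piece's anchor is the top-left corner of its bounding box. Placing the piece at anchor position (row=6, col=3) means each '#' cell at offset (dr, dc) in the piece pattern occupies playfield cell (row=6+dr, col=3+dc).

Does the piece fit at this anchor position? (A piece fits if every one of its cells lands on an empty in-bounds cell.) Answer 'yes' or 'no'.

Check each piece cell at anchor (6, 3):
  offset (0,2) -> (6,5): empty -> OK
  offset (1,0) -> (7,3): out of bounds -> FAIL
  offset (1,1) -> (7,4): out of bounds -> FAIL
  offset (1,2) -> (7,5): out of bounds -> FAIL
All cells valid: no

Answer: no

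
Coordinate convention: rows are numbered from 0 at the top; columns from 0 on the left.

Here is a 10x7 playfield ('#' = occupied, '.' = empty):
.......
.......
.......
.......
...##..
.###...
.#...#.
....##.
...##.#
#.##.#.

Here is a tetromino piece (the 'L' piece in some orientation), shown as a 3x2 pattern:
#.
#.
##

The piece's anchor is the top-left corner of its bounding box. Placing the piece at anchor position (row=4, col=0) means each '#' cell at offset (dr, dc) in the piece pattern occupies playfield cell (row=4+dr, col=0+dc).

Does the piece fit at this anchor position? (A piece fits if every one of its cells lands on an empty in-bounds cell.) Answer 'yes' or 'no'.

Check each piece cell at anchor (4, 0):
  offset (0,0) -> (4,0): empty -> OK
  offset (1,0) -> (5,0): empty -> OK
  offset (2,0) -> (6,0): empty -> OK
  offset (2,1) -> (6,1): occupied ('#') -> FAIL
All cells valid: no

Answer: no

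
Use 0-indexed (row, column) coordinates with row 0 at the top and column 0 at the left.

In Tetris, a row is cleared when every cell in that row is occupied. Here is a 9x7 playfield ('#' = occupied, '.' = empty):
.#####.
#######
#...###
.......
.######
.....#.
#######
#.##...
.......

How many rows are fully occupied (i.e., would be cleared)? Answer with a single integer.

Check each row:
  row 0: 2 empty cells -> not full
  row 1: 0 empty cells -> FULL (clear)
  row 2: 3 empty cells -> not full
  row 3: 7 empty cells -> not full
  row 4: 1 empty cell -> not full
  row 5: 6 empty cells -> not full
  row 6: 0 empty cells -> FULL (clear)
  row 7: 4 empty cells -> not full
  row 8: 7 empty cells -> not full
Total rows cleared: 2

Answer: 2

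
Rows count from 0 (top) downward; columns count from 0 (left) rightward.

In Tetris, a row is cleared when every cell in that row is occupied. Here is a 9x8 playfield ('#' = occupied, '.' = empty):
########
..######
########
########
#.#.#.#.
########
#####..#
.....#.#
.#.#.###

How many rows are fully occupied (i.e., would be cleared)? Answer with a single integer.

Answer: 4

Derivation:
Check each row:
  row 0: 0 empty cells -> FULL (clear)
  row 1: 2 empty cells -> not full
  row 2: 0 empty cells -> FULL (clear)
  row 3: 0 empty cells -> FULL (clear)
  row 4: 4 empty cells -> not full
  row 5: 0 empty cells -> FULL (clear)
  row 6: 2 empty cells -> not full
  row 7: 6 empty cells -> not full
  row 8: 3 empty cells -> not full
Total rows cleared: 4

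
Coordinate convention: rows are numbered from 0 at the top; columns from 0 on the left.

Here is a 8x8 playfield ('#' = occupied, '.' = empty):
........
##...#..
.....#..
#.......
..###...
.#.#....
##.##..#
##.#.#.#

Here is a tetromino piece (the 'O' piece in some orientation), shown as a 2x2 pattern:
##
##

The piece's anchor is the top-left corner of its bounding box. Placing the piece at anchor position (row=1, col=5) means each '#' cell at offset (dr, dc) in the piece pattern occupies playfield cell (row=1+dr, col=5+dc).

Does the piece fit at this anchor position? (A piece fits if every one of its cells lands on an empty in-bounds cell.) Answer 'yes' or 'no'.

Check each piece cell at anchor (1, 5):
  offset (0,0) -> (1,5): occupied ('#') -> FAIL
  offset (0,1) -> (1,6): empty -> OK
  offset (1,0) -> (2,5): occupied ('#') -> FAIL
  offset (1,1) -> (2,6): empty -> OK
All cells valid: no

Answer: no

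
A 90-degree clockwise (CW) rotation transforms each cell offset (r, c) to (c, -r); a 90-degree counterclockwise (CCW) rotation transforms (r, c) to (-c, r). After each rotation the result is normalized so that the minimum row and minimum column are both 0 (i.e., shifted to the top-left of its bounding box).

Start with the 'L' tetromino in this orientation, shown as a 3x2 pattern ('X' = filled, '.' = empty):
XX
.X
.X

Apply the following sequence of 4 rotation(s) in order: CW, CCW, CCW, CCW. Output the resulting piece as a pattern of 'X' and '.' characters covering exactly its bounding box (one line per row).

Answer: X.
X.
XX

Derivation:
Start:
XX
.X
.X
After rotation 1 (CW):
..X
XXX
After rotation 2 (CCW):
XX
.X
.X
After rotation 3 (CCW):
XXX
X..
After rotation 4 (CCW):
X.
X.
XX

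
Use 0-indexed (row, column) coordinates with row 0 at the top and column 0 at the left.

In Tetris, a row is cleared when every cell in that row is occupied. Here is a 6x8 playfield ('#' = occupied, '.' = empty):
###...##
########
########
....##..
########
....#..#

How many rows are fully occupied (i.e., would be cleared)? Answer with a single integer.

Check each row:
  row 0: 3 empty cells -> not full
  row 1: 0 empty cells -> FULL (clear)
  row 2: 0 empty cells -> FULL (clear)
  row 3: 6 empty cells -> not full
  row 4: 0 empty cells -> FULL (clear)
  row 5: 6 empty cells -> not full
Total rows cleared: 3

Answer: 3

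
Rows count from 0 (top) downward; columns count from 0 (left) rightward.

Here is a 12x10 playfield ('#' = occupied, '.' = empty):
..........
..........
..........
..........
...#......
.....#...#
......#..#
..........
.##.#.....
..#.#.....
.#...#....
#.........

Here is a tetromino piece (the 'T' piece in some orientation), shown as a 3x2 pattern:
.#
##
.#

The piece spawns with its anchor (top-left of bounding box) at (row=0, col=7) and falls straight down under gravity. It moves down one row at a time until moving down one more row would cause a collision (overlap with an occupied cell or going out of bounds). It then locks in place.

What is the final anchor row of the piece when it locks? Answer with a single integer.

Spawn at (row=0, col=7). Try each row:
  row 0: fits
  row 1: fits
  row 2: fits
  row 3: fits
  row 4: fits
  row 5: fits
  row 6: fits
  row 7: fits
  row 8: fits
  row 9: fits
  row 10: blocked -> lock at row 9

Answer: 9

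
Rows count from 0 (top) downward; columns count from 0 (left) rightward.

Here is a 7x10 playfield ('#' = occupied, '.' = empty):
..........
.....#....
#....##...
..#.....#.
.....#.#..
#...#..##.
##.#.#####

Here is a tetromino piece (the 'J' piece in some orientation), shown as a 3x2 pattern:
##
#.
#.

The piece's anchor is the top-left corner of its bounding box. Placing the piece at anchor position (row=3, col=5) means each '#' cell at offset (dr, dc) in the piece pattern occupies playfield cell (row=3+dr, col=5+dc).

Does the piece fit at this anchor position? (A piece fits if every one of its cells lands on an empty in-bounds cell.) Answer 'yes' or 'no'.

Check each piece cell at anchor (3, 5):
  offset (0,0) -> (3,5): empty -> OK
  offset (0,1) -> (3,6): empty -> OK
  offset (1,0) -> (4,5): occupied ('#') -> FAIL
  offset (2,0) -> (5,5): empty -> OK
All cells valid: no

Answer: no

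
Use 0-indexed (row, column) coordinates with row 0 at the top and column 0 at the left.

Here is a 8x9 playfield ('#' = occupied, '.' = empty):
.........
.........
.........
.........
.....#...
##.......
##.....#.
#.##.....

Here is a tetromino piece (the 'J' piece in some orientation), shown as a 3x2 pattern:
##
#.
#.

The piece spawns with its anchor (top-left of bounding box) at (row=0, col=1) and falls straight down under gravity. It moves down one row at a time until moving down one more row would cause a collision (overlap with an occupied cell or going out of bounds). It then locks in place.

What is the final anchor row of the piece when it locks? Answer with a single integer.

Answer: 2

Derivation:
Spawn at (row=0, col=1). Try each row:
  row 0: fits
  row 1: fits
  row 2: fits
  row 3: blocked -> lock at row 2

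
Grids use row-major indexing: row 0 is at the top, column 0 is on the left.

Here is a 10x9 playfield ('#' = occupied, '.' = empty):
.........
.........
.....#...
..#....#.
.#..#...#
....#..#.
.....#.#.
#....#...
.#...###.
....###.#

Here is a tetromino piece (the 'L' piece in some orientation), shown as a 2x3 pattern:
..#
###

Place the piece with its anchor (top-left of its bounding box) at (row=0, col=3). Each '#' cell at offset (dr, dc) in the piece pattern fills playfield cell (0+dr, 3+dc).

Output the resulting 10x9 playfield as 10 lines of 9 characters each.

Answer: .....#...
...###...
.....#...
..#....#.
.#..#...#
....#..#.
.....#.#.
#....#...
.#...###.
....###.#

Derivation:
Fill (0+0,3+2) = (0,5)
Fill (0+1,3+0) = (1,3)
Fill (0+1,3+1) = (1,4)
Fill (0+1,3+2) = (1,5)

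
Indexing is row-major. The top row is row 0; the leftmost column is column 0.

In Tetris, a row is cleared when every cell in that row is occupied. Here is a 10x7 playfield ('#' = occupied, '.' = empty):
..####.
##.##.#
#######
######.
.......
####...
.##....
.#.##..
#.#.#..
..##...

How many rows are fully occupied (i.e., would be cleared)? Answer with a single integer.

Check each row:
  row 0: 3 empty cells -> not full
  row 1: 2 empty cells -> not full
  row 2: 0 empty cells -> FULL (clear)
  row 3: 1 empty cell -> not full
  row 4: 7 empty cells -> not full
  row 5: 3 empty cells -> not full
  row 6: 5 empty cells -> not full
  row 7: 4 empty cells -> not full
  row 8: 4 empty cells -> not full
  row 9: 5 empty cells -> not full
Total rows cleared: 1

Answer: 1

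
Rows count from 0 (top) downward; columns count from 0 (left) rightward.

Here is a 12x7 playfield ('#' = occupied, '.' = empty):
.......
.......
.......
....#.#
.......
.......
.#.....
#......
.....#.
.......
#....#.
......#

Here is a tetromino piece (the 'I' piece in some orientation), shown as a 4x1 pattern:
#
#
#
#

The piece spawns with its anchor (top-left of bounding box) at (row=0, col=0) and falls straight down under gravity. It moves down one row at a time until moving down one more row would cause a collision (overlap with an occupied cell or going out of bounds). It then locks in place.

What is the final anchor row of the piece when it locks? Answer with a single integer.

Answer: 3

Derivation:
Spawn at (row=0, col=0). Try each row:
  row 0: fits
  row 1: fits
  row 2: fits
  row 3: fits
  row 4: blocked -> lock at row 3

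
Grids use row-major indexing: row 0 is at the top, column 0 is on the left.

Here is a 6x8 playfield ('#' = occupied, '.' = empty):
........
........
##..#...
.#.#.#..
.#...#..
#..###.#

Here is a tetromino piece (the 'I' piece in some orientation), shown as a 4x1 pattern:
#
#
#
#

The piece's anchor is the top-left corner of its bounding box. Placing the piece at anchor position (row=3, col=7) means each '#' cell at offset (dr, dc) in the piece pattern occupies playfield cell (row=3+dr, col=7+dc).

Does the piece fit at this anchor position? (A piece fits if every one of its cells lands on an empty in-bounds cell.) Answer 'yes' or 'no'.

Answer: no

Derivation:
Check each piece cell at anchor (3, 7):
  offset (0,0) -> (3,7): empty -> OK
  offset (1,0) -> (4,7): empty -> OK
  offset (2,0) -> (5,7): occupied ('#') -> FAIL
  offset (3,0) -> (6,7): out of bounds -> FAIL
All cells valid: no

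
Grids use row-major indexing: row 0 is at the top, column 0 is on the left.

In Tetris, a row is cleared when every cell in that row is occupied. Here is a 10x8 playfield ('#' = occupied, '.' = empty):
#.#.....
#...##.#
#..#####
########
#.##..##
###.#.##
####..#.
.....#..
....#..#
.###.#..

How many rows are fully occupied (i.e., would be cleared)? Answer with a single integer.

Answer: 1

Derivation:
Check each row:
  row 0: 6 empty cells -> not full
  row 1: 4 empty cells -> not full
  row 2: 2 empty cells -> not full
  row 3: 0 empty cells -> FULL (clear)
  row 4: 3 empty cells -> not full
  row 5: 2 empty cells -> not full
  row 6: 3 empty cells -> not full
  row 7: 7 empty cells -> not full
  row 8: 6 empty cells -> not full
  row 9: 4 empty cells -> not full
Total rows cleared: 1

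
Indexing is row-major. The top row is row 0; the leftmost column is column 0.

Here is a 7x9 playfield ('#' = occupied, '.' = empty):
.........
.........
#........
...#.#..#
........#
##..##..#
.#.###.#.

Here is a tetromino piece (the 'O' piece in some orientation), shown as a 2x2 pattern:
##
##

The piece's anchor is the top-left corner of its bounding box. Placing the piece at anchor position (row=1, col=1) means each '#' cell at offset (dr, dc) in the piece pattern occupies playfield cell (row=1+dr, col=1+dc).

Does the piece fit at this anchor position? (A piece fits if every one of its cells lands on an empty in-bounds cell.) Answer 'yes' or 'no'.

Answer: yes

Derivation:
Check each piece cell at anchor (1, 1):
  offset (0,0) -> (1,1): empty -> OK
  offset (0,1) -> (1,2): empty -> OK
  offset (1,0) -> (2,1): empty -> OK
  offset (1,1) -> (2,2): empty -> OK
All cells valid: yes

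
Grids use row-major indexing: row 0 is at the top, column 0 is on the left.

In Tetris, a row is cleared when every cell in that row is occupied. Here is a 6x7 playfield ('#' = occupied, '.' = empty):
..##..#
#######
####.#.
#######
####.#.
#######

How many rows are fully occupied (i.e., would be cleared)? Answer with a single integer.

Check each row:
  row 0: 4 empty cells -> not full
  row 1: 0 empty cells -> FULL (clear)
  row 2: 2 empty cells -> not full
  row 3: 0 empty cells -> FULL (clear)
  row 4: 2 empty cells -> not full
  row 5: 0 empty cells -> FULL (clear)
Total rows cleared: 3

Answer: 3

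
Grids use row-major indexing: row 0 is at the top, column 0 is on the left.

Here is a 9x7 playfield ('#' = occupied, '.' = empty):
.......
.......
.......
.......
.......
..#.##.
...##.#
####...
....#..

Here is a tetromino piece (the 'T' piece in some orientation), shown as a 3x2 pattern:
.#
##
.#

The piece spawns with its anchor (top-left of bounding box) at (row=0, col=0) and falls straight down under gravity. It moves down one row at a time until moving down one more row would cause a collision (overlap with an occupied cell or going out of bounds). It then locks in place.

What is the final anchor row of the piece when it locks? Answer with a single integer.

Spawn at (row=0, col=0). Try each row:
  row 0: fits
  row 1: fits
  row 2: fits
  row 3: fits
  row 4: fits
  row 5: blocked -> lock at row 4

Answer: 4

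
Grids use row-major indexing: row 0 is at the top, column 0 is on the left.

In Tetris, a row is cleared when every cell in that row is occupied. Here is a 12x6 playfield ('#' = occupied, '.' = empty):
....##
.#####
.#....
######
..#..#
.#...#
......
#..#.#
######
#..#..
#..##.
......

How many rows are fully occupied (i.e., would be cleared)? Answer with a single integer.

Check each row:
  row 0: 4 empty cells -> not full
  row 1: 1 empty cell -> not full
  row 2: 5 empty cells -> not full
  row 3: 0 empty cells -> FULL (clear)
  row 4: 4 empty cells -> not full
  row 5: 4 empty cells -> not full
  row 6: 6 empty cells -> not full
  row 7: 3 empty cells -> not full
  row 8: 0 empty cells -> FULL (clear)
  row 9: 4 empty cells -> not full
  row 10: 3 empty cells -> not full
  row 11: 6 empty cells -> not full
Total rows cleared: 2

Answer: 2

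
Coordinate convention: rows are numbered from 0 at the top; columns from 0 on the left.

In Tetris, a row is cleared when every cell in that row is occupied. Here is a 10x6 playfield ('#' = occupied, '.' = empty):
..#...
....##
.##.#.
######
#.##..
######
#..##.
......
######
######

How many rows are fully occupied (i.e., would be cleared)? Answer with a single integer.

Answer: 4

Derivation:
Check each row:
  row 0: 5 empty cells -> not full
  row 1: 4 empty cells -> not full
  row 2: 3 empty cells -> not full
  row 3: 0 empty cells -> FULL (clear)
  row 4: 3 empty cells -> not full
  row 5: 0 empty cells -> FULL (clear)
  row 6: 3 empty cells -> not full
  row 7: 6 empty cells -> not full
  row 8: 0 empty cells -> FULL (clear)
  row 9: 0 empty cells -> FULL (clear)
Total rows cleared: 4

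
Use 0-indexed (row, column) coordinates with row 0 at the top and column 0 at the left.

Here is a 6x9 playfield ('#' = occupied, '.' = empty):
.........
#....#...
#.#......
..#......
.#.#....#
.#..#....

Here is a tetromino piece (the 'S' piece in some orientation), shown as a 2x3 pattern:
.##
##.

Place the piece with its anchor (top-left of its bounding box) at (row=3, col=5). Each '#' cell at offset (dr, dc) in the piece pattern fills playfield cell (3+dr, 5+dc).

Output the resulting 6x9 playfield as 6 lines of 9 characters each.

Fill (3+0,5+1) = (3,6)
Fill (3+0,5+2) = (3,7)
Fill (3+1,5+0) = (4,5)
Fill (3+1,5+1) = (4,6)

Answer: .........
#....#...
#.#......
..#...##.
.#.#.##.#
.#..#....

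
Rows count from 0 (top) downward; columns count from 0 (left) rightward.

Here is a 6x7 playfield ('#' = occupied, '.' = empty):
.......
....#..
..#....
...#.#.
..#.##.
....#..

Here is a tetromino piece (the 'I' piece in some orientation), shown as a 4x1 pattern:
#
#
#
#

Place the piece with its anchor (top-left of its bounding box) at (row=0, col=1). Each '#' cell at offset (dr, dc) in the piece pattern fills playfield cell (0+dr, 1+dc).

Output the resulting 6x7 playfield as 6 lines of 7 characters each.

Fill (0+0,1+0) = (0,1)
Fill (0+1,1+0) = (1,1)
Fill (0+2,1+0) = (2,1)
Fill (0+3,1+0) = (3,1)

Answer: .#.....
.#..#..
.##....
.#.#.#.
..#.##.
....#..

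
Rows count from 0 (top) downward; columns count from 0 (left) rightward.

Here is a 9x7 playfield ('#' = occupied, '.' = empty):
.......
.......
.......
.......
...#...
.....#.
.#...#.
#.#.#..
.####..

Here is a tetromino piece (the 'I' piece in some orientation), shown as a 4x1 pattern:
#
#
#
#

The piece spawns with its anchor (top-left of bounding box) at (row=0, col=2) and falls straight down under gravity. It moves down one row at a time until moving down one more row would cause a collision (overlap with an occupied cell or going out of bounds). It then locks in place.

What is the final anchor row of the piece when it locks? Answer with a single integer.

Spawn at (row=0, col=2). Try each row:
  row 0: fits
  row 1: fits
  row 2: fits
  row 3: fits
  row 4: blocked -> lock at row 3

Answer: 3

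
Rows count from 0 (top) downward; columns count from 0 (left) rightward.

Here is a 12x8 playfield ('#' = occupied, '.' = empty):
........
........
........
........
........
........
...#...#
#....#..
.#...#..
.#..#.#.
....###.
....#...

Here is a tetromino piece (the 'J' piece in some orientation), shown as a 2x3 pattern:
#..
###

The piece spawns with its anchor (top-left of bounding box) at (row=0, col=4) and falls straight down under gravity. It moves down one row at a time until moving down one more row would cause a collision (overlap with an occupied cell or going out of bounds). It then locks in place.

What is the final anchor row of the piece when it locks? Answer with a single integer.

Answer: 5

Derivation:
Spawn at (row=0, col=4). Try each row:
  row 0: fits
  row 1: fits
  row 2: fits
  row 3: fits
  row 4: fits
  row 5: fits
  row 6: blocked -> lock at row 5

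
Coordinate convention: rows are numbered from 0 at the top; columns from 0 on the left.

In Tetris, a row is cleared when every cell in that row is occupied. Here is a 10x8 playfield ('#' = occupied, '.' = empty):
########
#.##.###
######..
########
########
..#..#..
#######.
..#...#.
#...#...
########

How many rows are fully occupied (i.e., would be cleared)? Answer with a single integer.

Check each row:
  row 0: 0 empty cells -> FULL (clear)
  row 1: 2 empty cells -> not full
  row 2: 2 empty cells -> not full
  row 3: 0 empty cells -> FULL (clear)
  row 4: 0 empty cells -> FULL (clear)
  row 5: 6 empty cells -> not full
  row 6: 1 empty cell -> not full
  row 7: 6 empty cells -> not full
  row 8: 6 empty cells -> not full
  row 9: 0 empty cells -> FULL (clear)
Total rows cleared: 4

Answer: 4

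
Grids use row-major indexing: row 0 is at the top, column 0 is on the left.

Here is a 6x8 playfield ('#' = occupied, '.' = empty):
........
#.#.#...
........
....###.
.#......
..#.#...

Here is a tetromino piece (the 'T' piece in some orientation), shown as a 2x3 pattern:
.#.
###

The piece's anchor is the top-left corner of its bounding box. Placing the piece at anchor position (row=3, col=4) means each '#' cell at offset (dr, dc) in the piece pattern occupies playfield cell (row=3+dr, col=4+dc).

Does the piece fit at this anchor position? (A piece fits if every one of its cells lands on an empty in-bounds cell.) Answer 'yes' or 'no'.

Answer: no

Derivation:
Check each piece cell at anchor (3, 4):
  offset (0,1) -> (3,5): occupied ('#') -> FAIL
  offset (1,0) -> (4,4): empty -> OK
  offset (1,1) -> (4,5): empty -> OK
  offset (1,2) -> (4,6): empty -> OK
All cells valid: no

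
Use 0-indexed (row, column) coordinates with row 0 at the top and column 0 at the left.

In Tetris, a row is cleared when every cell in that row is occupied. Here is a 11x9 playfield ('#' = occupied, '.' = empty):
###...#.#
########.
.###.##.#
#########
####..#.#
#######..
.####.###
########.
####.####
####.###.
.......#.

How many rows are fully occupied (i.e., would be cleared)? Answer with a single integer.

Answer: 1

Derivation:
Check each row:
  row 0: 4 empty cells -> not full
  row 1: 1 empty cell -> not full
  row 2: 3 empty cells -> not full
  row 3: 0 empty cells -> FULL (clear)
  row 4: 3 empty cells -> not full
  row 5: 2 empty cells -> not full
  row 6: 2 empty cells -> not full
  row 7: 1 empty cell -> not full
  row 8: 1 empty cell -> not full
  row 9: 2 empty cells -> not full
  row 10: 8 empty cells -> not full
Total rows cleared: 1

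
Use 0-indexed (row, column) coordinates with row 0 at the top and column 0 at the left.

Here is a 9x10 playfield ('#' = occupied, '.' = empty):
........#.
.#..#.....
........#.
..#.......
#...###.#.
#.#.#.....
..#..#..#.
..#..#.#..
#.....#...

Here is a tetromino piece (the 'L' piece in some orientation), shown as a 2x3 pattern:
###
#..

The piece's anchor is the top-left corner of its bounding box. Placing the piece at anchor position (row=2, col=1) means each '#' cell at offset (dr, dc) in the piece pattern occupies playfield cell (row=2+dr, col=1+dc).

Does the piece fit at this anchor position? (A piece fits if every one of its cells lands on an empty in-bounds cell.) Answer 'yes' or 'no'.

Answer: yes

Derivation:
Check each piece cell at anchor (2, 1):
  offset (0,0) -> (2,1): empty -> OK
  offset (0,1) -> (2,2): empty -> OK
  offset (0,2) -> (2,3): empty -> OK
  offset (1,0) -> (3,1): empty -> OK
All cells valid: yes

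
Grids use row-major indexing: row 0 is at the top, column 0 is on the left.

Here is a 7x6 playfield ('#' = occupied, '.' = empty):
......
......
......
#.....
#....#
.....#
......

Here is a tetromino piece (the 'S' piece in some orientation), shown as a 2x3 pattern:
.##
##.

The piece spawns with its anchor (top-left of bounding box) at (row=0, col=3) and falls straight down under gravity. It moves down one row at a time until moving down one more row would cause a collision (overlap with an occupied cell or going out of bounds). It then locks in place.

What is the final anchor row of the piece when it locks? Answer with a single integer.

Answer: 3

Derivation:
Spawn at (row=0, col=3). Try each row:
  row 0: fits
  row 1: fits
  row 2: fits
  row 3: fits
  row 4: blocked -> lock at row 3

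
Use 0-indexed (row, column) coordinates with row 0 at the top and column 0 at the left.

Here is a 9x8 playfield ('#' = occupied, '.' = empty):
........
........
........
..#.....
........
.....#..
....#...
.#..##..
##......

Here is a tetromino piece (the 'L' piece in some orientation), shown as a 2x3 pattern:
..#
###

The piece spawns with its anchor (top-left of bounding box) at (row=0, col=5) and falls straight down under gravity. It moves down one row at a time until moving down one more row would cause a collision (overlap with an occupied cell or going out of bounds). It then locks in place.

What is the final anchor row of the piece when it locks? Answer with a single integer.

Answer: 3

Derivation:
Spawn at (row=0, col=5). Try each row:
  row 0: fits
  row 1: fits
  row 2: fits
  row 3: fits
  row 4: blocked -> lock at row 3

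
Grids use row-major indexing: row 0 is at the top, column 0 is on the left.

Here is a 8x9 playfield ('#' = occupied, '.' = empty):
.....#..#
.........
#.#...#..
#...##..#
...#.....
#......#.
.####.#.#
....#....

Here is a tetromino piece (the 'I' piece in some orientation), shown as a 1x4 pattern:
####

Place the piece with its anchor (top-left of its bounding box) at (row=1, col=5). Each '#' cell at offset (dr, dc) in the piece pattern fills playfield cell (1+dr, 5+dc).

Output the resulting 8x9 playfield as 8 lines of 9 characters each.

Fill (1+0,5+0) = (1,5)
Fill (1+0,5+1) = (1,6)
Fill (1+0,5+2) = (1,7)
Fill (1+0,5+3) = (1,8)

Answer: .....#..#
.....####
#.#...#..
#...##..#
...#.....
#......#.
.####.#.#
....#....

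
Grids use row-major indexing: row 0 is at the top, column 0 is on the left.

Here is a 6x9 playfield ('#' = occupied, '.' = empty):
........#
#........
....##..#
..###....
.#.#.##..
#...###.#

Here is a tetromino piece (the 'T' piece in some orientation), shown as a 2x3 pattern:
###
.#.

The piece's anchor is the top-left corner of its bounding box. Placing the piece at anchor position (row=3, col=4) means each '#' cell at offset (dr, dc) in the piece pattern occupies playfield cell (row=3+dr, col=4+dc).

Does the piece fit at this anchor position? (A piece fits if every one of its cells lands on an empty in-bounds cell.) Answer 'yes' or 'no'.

Answer: no

Derivation:
Check each piece cell at anchor (3, 4):
  offset (0,0) -> (3,4): occupied ('#') -> FAIL
  offset (0,1) -> (3,5): empty -> OK
  offset (0,2) -> (3,6): empty -> OK
  offset (1,1) -> (4,5): occupied ('#') -> FAIL
All cells valid: no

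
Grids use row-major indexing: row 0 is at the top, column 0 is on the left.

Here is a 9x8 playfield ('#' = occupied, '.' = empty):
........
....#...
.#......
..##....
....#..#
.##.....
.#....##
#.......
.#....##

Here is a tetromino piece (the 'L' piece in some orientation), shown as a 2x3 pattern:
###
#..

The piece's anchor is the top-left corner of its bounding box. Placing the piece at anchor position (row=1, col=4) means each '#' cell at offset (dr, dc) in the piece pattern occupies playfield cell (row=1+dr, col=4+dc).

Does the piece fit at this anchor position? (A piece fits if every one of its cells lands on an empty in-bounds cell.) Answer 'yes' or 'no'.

Answer: no

Derivation:
Check each piece cell at anchor (1, 4):
  offset (0,0) -> (1,4): occupied ('#') -> FAIL
  offset (0,1) -> (1,5): empty -> OK
  offset (0,2) -> (1,6): empty -> OK
  offset (1,0) -> (2,4): empty -> OK
All cells valid: no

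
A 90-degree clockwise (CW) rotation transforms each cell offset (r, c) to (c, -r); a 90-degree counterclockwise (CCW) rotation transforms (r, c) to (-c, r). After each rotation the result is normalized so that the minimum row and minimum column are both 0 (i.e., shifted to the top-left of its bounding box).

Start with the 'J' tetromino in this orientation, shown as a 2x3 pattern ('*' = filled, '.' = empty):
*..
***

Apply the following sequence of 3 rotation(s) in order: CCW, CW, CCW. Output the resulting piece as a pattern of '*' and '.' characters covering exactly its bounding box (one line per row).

Answer: .*
.*
**

Derivation:
Start:
*..
***
After rotation 1 (CCW):
.*
.*
**
After rotation 2 (CW):
*..
***
After rotation 3 (CCW):
.*
.*
**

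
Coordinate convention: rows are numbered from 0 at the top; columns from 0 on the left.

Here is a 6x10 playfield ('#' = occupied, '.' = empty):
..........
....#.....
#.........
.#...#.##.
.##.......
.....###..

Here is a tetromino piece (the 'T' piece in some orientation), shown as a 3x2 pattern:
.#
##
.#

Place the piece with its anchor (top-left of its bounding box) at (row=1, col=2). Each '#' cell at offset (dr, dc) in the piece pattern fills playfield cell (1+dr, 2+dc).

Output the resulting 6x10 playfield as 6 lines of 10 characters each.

Answer: ..........
...##.....
#.##......
.#.#.#.##.
.##.......
.....###..

Derivation:
Fill (1+0,2+1) = (1,3)
Fill (1+1,2+0) = (2,2)
Fill (1+1,2+1) = (2,3)
Fill (1+2,2+1) = (3,3)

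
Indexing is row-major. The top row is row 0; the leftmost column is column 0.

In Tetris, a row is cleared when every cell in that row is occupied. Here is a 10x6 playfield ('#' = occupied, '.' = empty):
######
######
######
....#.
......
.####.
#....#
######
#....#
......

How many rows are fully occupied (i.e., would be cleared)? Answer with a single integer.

Check each row:
  row 0: 0 empty cells -> FULL (clear)
  row 1: 0 empty cells -> FULL (clear)
  row 2: 0 empty cells -> FULL (clear)
  row 3: 5 empty cells -> not full
  row 4: 6 empty cells -> not full
  row 5: 2 empty cells -> not full
  row 6: 4 empty cells -> not full
  row 7: 0 empty cells -> FULL (clear)
  row 8: 4 empty cells -> not full
  row 9: 6 empty cells -> not full
Total rows cleared: 4

Answer: 4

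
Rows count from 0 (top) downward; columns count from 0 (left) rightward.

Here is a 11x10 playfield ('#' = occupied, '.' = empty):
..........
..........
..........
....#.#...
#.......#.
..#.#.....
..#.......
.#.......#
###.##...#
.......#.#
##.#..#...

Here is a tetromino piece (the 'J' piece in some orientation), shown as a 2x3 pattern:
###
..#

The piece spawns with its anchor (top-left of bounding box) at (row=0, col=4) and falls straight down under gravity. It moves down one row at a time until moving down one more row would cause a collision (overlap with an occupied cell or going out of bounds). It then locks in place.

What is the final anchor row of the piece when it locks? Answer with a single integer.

Answer: 1

Derivation:
Spawn at (row=0, col=4). Try each row:
  row 0: fits
  row 1: fits
  row 2: blocked -> lock at row 1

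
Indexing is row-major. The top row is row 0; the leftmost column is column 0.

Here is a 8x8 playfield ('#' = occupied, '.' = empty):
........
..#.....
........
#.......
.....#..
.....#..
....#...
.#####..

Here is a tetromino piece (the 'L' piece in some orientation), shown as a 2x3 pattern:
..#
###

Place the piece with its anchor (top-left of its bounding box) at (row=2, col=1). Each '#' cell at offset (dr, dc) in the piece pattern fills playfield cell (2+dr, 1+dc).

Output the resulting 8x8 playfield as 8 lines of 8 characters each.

Fill (2+0,1+2) = (2,3)
Fill (2+1,1+0) = (3,1)
Fill (2+1,1+1) = (3,2)
Fill (2+1,1+2) = (3,3)

Answer: ........
..#.....
...#....
####....
.....#..
.....#..
....#...
.#####..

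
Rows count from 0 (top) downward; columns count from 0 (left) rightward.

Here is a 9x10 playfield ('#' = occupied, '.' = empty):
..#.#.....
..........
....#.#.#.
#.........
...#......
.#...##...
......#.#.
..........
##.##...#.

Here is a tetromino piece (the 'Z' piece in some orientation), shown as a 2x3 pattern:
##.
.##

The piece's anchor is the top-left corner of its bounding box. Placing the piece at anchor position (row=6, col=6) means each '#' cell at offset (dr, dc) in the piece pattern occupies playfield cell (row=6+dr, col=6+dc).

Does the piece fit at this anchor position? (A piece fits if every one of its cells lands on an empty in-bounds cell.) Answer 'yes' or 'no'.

Answer: no

Derivation:
Check each piece cell at anchor (6, 6):
  offset (0,0) -> (6,6): occupied ('#') -> FAIL
  offset (0,1) -> (6,7): empty -> OK
  offset (1,1) -> (7,7): empty -> OK
  offset (1,2) -> (7,8): empty -> OK
All cells valid: no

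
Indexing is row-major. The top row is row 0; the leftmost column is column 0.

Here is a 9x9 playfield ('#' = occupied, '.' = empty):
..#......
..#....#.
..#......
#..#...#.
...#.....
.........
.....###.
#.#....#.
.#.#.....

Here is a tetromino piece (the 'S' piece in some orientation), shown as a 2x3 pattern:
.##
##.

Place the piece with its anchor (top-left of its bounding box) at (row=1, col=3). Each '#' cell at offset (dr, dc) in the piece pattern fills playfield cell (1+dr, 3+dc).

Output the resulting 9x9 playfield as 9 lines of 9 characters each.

Answer: ..#......
..#.##.#.
..###....
#..#...#.
...#.....
.........
.....###.
#.#....#.
.#.#.....

Derivation:
Fill (1+0,3+1) = (1,4)
Fill (1+0,3+2) = (1,5)
Fill (1+1,3+0) = (2,3)
Fill (1+1,3+1) = (2,4)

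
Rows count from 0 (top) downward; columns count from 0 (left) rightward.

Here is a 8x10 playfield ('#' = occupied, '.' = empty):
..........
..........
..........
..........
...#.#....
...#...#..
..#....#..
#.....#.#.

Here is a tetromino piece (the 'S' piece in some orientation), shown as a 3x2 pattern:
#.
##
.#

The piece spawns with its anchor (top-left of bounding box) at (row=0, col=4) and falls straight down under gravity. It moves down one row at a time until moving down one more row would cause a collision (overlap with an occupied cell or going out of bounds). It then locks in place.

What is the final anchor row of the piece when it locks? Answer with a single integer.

Answer: 1

Derivation:
Spawn at (row=0, col=4). Try each row:
  row 0: fits
  row 1: fits
  row 2: blocked -> lock at row 1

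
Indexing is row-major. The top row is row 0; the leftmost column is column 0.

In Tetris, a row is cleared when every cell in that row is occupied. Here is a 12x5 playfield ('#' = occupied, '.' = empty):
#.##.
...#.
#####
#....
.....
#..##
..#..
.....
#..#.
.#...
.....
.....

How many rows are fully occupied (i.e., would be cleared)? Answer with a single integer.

Check each row:
  row 0: 2 empty cells -> not full
  row 1: 4 empty cells -> not full
  row 2: 0 empty cells -> FULL (clear)
  row 3: 4 empty cells -> not full
  row 4: 5 empty cells -> not full
  row 5: 2 empty cells -> not full
  row 6: 4 empty cells -> not full
  row 7: 5 empty cells -> not full
  row 8: 3 empty cells -> not full
  row 9: 4 empty cells -> not full
  row 10: 5 empty cells -> not full
  row 11: 5 empty cells -> not full
Total rows cleared: 1

Answer: 1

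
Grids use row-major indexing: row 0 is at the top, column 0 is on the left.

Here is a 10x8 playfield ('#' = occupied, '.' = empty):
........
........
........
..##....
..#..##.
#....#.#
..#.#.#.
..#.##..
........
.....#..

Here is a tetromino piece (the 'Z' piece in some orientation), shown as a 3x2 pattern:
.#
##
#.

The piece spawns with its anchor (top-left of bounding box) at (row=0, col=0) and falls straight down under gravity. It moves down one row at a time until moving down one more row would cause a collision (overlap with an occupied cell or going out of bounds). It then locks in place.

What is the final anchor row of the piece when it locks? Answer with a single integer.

Answer: 2

Derivation:
Spawn at (row=0, col=0). Try each row:
  row 0: fits
  row 1: fits
  row 2: fits
  row 3: blocked -> lock at row 2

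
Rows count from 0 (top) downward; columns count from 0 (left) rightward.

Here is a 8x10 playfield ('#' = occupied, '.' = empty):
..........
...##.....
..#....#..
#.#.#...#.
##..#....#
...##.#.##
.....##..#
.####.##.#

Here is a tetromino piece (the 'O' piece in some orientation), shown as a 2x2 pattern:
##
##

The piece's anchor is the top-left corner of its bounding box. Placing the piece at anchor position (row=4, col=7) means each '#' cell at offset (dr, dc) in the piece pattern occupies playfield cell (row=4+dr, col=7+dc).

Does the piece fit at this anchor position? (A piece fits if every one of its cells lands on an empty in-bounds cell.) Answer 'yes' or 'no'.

Check each piece cell at anchor (4, 7):
  offset (0,0) -> (4,7): empty -> OK
  offset (0,1) -> (4,8): empty -> OK
  offset (1,0) -> (5,7): empty -> OK
  offset (1,1) -> (5,8): occupied ('#') -> FAIL
All cells valid: no

Answer: no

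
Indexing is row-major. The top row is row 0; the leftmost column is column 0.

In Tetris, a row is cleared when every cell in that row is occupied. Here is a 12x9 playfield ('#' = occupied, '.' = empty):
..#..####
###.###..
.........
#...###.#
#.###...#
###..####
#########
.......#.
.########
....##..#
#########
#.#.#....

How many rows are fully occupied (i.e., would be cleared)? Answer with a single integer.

Answer: 2

Derivation:
Check each row:
  row 0: 4 empty cells -> not full
  row 1: 3 empty cells -> not full
  row 2: 9 empty cells -> not full
  row 3: 4 empty cells -> not full
  row 4: 4 empty cells -> not full
  row 5: 2 empty cells -> not full
  row 6: 0 empty cells -> FULL (clear)
  row 7: 8 empty cells -> not full
  row 8: 1 empty cell -> not full
  row 9: 6 empty cells -> not full
  row 10: 0 empty cells -> FULL (clear)
  row 11: 6 empty cells -> not full
Total rows cleared: 2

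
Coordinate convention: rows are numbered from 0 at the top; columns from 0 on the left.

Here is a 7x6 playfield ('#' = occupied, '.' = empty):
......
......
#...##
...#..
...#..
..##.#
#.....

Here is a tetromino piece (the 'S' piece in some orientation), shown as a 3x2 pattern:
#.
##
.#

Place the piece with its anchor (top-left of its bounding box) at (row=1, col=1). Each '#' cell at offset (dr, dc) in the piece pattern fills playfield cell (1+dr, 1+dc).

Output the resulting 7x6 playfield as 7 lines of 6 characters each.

Fill (1+0,1+0) = (1,1)
Fill (1+1,1+0) = (2,1)
Fill (1+1,1+1) = (2,2)
Fill (1+2,1+1) = (3,2)

Answer: ......
.#....
###.##
..##..
...#..
..##.#
#.....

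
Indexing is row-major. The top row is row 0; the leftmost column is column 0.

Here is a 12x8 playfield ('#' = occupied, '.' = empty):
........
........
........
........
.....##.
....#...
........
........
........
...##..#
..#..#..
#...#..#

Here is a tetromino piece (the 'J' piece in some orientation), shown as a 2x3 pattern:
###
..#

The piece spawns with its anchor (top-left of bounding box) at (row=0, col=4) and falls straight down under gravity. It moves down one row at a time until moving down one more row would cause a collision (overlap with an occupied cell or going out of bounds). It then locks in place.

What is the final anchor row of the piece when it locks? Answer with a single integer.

Answer: 2

Derivation:
Spawn at (row=0, col=4). Try each row:
  row 0: fits
  row 1: fits
  row 2: fits
  row 3: blocked -> lock at row 2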